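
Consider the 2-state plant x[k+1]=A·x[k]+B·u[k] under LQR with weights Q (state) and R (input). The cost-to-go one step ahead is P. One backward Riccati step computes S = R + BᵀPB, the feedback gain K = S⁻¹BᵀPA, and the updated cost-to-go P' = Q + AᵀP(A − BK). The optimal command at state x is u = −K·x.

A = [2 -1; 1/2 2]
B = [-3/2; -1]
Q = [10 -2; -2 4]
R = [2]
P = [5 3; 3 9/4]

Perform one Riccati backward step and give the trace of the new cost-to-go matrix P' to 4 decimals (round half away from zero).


BᵀP = [-10.5000 -6.7500]
S = R + BᵀPB = [2] + [22.5000] = [24.5000]
BᵀPA = [-24.3750 -3.0000]
K = S⁻¹·BᵀPA = [-0.9949 -0.1224]
A−BK = [0.5077 -1.1837; -0.4949 1.8776]
AᵀP(A−BK) = [2.3119 -0.2347; -0.2347 1.6327]
P' = Q + AᵀP(A−BK) = [12.3119 -2.2347; -2.2347 5.6327]
tr(P') = 17.9445

17.9445


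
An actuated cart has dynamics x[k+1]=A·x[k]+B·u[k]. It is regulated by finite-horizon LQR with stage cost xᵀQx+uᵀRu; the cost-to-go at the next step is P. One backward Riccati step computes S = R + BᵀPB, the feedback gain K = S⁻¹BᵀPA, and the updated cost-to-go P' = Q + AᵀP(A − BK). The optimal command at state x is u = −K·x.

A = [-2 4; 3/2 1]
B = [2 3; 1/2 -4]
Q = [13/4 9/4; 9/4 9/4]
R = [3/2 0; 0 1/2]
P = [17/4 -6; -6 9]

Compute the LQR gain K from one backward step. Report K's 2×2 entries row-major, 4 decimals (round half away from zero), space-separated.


-0.1233 0.5932 -0.4553 0.2002

BᵀP = [5.5000 -7.5000; 36.7500 -54.0000]
S = R + BᵀPB = [3/2 0; 0 1/2] + [7.2500 46.5000; 46.5000 326.2500] = [8.7500 46.5000; 46.5000 326.7500]
BᵀPA = [-22.2500 14.5000; -154.5000 93.0000]
K = S⁻¹·BᵀPA = [-0.1233 0.5932; -0.4553 0.2002]
A−BK = [-0.3875 2.2129; -0.2595 1.5042]
AᵀP(A−BK) = [0.1640 -0.3700; -0.3700 1.7797]
P' = Q + AᵀP(A−BK) = [3.4140 1.8800; 1.8800 4.0297]
tr(P') = 7.4437


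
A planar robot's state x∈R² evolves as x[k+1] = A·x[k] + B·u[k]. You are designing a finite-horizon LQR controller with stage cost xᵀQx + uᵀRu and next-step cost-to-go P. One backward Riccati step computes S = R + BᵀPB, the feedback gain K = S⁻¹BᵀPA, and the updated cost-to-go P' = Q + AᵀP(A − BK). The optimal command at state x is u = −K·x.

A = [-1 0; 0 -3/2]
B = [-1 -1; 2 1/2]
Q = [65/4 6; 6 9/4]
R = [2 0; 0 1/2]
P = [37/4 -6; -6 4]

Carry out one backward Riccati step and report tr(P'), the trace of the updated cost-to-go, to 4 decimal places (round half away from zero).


BᵀP = [-21.2500 14.0000; -12.2500 8.0000]
S = R + BᵀPB = [2 0; 0 1/2] + [49.2500 28.2500; 28.2500 16.2500] = [51.2500 28.2500; 28.2500 16.7500]
BᵀPA = [21.2500 -21.0000; 12.2500 -12.0000]
K = S⁻¹·BᵀPA = [0.1636 -0.2112; 0.4555 -0.3602]
A−BK = [-0.3810 -0.5714; -0.5549 -0.8975]
AᵀP(A−BK) = [0.1946 -0.0994; -0.0994 0.2422]
P' = Q + AᵀP(A−BK) = [16.4446 5.9006; 5.9006 2.4922]
tr(P') = 18.9369

18.9369


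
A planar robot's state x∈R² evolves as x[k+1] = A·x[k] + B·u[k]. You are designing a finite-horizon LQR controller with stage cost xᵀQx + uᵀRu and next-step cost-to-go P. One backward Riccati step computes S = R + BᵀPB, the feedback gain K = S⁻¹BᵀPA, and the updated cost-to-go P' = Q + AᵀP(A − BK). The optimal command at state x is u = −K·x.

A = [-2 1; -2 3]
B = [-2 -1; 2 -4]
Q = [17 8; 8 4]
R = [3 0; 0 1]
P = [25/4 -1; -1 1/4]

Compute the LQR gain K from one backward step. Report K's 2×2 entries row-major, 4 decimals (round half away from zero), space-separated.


BᵀP = [-14.5000 2.5000; -2.2500 0.0000]
S = R + BᵀPB = [3 0; 0 1] + [34.0000 4.5000; 4.5000 2.2500] = [37.0000 4.5000; 4.5000 3.2500]
BᵀPA = [24.0000 -7.0000; 4.5000 -2.2500]
K = S⁻¹·BᵀPA = [0.5775 -0.1263; 0.5850 -0.5175]
A−BK = [-0.2600 0.2300; -0.8150 1.1825]
AᵀP(A−BK) = [1.5075 -0.6413; -0.6413 0.4519]
P' = Q + AᵀP(A−BK) = [18.5075 7.3588; 7.3588 4.4519]
tr(P') = 22.9594

0.5775 -0.1263 0.5850 -0.5175


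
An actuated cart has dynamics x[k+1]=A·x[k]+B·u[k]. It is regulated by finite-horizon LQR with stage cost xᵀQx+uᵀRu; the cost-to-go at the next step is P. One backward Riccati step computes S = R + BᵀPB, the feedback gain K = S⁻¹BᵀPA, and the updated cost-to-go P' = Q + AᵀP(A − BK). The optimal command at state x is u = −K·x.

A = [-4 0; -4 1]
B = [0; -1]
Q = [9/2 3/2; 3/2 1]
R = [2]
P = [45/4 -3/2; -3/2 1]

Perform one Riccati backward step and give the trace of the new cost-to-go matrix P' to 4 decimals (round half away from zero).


BᵀP = [1.5000 -1.0000]
S = R + BᵀPB = [2] + [1.0000] = [3.0000]
BᵀPA = [-2.0000 -1.0000]
K = S⁻¹·BᵀPA = [-0.6667 -0.3333]
A−BK = [-4.0000 0.0000; -4.6667 0.6667]
AᵀP(A−BK) = [146.6667 1.3333; 1.3333 0.6667]
P' = Q + AᵀP(A−BK) = [151.1667 2.8333; 2.8333 1.6667]
tr(P') = 152.8333

152.8333


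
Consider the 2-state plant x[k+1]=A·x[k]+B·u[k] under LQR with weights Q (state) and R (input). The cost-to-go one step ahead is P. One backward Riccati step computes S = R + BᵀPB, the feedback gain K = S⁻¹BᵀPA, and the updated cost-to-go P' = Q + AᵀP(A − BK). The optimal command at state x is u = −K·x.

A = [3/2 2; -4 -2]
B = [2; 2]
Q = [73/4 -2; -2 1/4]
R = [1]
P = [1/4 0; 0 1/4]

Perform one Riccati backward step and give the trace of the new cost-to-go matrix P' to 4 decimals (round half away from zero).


24.5417

BᵀP = [0.5000 0.5000]
S = R + BᵀPB = [1] + [2.0000] = [3.0000]
BᵀPA = [-1.2500 0.0000]
K = S⁻¹·BᵀPA = [-0.4167 0.0000]
A−BK = [2.3333 2.0000; -3.1667 -2.0000]
AᵀP(A−BK) = [4.0417 2.7500; 2.7500 2.0000]
P' = Q + AᵀP(A−BK) = [22.2917 0.7500; 0.7500 2.2500]
tr(P') = 24.5417


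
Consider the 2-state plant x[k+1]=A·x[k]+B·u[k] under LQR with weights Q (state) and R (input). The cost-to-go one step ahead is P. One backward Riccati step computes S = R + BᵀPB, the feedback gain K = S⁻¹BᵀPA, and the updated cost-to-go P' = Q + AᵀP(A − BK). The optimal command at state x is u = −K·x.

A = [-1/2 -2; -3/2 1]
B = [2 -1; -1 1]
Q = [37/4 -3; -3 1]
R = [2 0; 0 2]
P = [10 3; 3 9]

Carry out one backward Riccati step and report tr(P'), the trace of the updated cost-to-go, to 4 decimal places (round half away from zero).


26.7446

BᵀP = [17.0000 -3.0000; -7.0000 6.0000]
S = R + BᵀPB = [2 0; 0 2] + [37.0000 -20.0000; -20.0000 13.0000] = [39.0000 -20.0000; -20.0000 15.0000]
BᵀPA = [-4.0000 -37.0000; -5.5000 20.0000]
K = S⁻¹·BᵀPA = [-0.9189 -0.8378; -1.5919 0.2162]
A−BK = [-0.2541 -0.1081; -0.8270 -0.0541]
AᵀP(A−BK) = [14.8189 1.8378; 1.8378 1.6757]
P' = Q + AᵀP(A−BK) = [24.0689 -1.1622; -1.1622 2.6757]
tr(P') = 26.7446


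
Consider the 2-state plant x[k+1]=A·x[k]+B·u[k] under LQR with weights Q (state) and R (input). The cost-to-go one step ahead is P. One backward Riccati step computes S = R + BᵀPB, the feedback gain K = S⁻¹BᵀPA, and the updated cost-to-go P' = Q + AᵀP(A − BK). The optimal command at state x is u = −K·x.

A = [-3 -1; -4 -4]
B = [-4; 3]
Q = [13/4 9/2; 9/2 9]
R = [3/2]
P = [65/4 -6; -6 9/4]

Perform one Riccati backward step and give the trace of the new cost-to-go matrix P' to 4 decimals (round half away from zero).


13.7024

BᵀP = [-83.0000 30.7500]
S = R + BᵀPB = [3/2] + [424.2500] = [425.7500]
BᵀPA = [126.0000 -40.0000]
K = S⁻¹·BᵀPA = [0.2959 -0.0940]
A−BK = [-1.8162 -1.3758; -4.8878 -3.7181]
AᵀP(A−BK) = [0.9605 0.5879; 0.5879 0.4919]
P' = Q + AᵀP(A−BK) = [4.2105 5.0879; 5.0879 9.4919]
tr(P') = 13.7024


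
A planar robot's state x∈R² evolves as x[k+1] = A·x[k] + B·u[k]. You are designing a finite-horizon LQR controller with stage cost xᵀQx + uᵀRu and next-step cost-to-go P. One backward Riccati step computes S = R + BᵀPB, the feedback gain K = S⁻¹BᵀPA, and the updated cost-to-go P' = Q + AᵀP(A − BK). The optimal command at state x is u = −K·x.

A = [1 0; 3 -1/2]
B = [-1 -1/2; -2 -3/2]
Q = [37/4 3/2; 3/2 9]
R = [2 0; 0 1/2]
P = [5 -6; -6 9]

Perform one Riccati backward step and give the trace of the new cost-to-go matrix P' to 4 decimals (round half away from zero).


19.8554

BᵀP = [7.0000 -12.0000; 6.5000 -10.5000]
S = R + BᵀPB = [2 0; 0 1/2] + [17.0000 14.5000; 14.5000 12.5000] = [19.0000 14.5000; 14.5000 13.0000]
BᵀPA = [-29.0000 6.0000; -25.0000 5.2500]
K = S⁻¹·BᵀPA = [-0.3946 0.0510; -1.4830 0.3469]
A−BK = [-0.1361 0.2245; -0.0136 0.1224]
AᵀP(A−BK) = [1.4830 -0.3469; -0.3469 0.1224]
P' = Q + AᵀP(A−BK) = [10.7330 1.1531; 1.1531 9.1224]
tr(P') = 19.8554


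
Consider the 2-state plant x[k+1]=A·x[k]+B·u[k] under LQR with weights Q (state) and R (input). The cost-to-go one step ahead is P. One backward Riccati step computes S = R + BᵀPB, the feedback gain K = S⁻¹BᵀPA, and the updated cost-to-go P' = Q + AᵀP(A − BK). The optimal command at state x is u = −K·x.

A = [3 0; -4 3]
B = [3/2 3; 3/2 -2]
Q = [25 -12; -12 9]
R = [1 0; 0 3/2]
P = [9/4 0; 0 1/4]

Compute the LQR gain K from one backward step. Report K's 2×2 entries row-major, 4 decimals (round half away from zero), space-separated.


BᵀP = [3.3750 0.3750; 6.7500 -0.5000]
S = R + BᵀPB = [1 0; 0 3/2] + [5.6250 9.3750; 9.3750 21.2500] = [6.6250 9.3750; 9.3750 22.7500]
BᵀPA = [8.6250 1.1250; 22.2500 -1.5000]
K = S⁻¹·BᵀPA = [-0.1970 0.6312; 1.0592 -0.3260]
A−BK = [0.1179 0.0313; -1.5862 1.4011]
AᵀP(A−BK) = [2.3819 -1.1896; -1.1896 1.0509]
P' = Q + AᵀP(A−BK) = [27.3819 -13.1896; -13.1896 10.0509]
tr(P') = 37.4327

-0.1970 0.6312 1.0592 -0.3260


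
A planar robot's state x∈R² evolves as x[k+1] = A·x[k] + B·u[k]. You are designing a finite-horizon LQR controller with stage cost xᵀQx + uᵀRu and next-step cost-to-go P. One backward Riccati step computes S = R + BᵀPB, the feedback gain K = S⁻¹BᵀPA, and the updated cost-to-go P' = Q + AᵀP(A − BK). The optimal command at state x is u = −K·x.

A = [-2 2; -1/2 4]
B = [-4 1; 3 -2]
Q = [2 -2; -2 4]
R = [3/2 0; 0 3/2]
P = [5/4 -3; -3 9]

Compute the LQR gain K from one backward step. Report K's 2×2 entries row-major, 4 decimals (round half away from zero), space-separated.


0.1617 0.2603 0.2144 -0.8976

BᵀP = [-14.0000 39.0000; 7.2500 -21.0000]
S = R + BᵀPB = [3/2 0; 0 3/2] + [173.0000 -92.0000; -92.0000 49.2500] = [174.5000 -92.0000; -92.0000 50.7500]
BᵀPA = [8.5000 128.0000; -4.0000 -69.5000]
K = S⁻¹·BᵀPA = [0.1617 0.2603; 0.2144 -0.8976]
A−BK = [-1.5675 3.9388; -0.5565 1.4239]
AᵀP(A−BK) = [0.7328 -1.8029; -1.8029 5.2995]
P' = Q + AᵀP(A−BK) = [2.7328 -3.8029; -3.8029 9.2995]
tr(P') = 12.0323


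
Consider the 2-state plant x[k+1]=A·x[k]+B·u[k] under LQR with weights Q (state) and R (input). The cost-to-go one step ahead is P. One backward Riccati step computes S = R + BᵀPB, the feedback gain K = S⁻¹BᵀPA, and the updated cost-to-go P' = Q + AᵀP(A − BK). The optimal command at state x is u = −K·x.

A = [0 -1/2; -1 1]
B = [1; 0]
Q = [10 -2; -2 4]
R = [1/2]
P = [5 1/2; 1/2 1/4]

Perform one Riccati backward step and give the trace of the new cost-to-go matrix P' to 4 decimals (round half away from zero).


14.4773

BᵀP = [5.0000 0.5000]
S = R + BᵀPB = [1/2] + [5.0000] = [5.5000]
BᵀPA = [-0.5000 -2.0000]
K = S⁻¹·BᵀPA = [-0.0909 -0.3636]
A−BK = [0.0909 -0.1364; -1.0000 1.0000]
AᵀP(A−BK) = [0.2045 -0.1818; -0.1818 0.2727]
P' = Q + AᵀP(A−BK) = [10.2045 -2.1818; -2.1818 4.2727]
tr(P') = 14.4773


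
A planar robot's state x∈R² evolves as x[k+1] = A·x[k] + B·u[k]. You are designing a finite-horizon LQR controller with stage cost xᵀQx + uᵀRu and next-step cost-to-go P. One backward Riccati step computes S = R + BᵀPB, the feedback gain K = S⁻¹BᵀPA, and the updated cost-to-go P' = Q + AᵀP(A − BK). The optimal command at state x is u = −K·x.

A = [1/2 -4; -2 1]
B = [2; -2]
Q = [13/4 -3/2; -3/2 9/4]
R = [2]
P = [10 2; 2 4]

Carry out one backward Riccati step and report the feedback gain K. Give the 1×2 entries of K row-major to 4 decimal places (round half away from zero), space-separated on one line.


BᵀP = [16.0000 -4.0000]
S = R + BᵀPB = [2] + [40.0000] = [42.0000]
BᵀPA = [16.0000 -68.0000]
K = S⁻¹·BᵀPA = [0.3810 -1.6190]
A−BK = [-0.2619 -0.7619; -1.2381 -2.2381]
AᵀP(A−BK) = [8.4048 14.9048; 14.9048 37.9048]
P' = Q + AᵀP(A−BK) = [11.6548 13.4048; 13.4048 40.1548]
tr(P') = 51.8095

0.3810 -1.6190


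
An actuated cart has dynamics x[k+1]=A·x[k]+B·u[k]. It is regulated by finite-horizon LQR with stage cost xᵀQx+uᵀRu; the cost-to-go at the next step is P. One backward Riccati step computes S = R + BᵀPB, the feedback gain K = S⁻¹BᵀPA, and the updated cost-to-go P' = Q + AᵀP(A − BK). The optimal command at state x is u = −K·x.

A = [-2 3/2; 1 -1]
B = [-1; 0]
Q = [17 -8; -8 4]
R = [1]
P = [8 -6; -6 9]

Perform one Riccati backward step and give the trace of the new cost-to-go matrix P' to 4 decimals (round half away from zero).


BᵀP = [-8.0000 6.0000]
S = R + BᵀPB = [1] + [8.0000] = [9.0000]
BᵀPA = [22.0000 -18.0000]
K = S⁻¹·BᵀPA = [2.4444 -2.0000]
A−BK = [0.4444 -0.5000; 1.0000 -1.0000]
AᵀP(A−BK) = [11.2222 -10.0000; -10.0000 9.0000]
P' = Q + AᵀP(A−BK) = [28.2222 -18.0000; -18.0000 13.0000]
tr(P') = 41.2222

41.2222


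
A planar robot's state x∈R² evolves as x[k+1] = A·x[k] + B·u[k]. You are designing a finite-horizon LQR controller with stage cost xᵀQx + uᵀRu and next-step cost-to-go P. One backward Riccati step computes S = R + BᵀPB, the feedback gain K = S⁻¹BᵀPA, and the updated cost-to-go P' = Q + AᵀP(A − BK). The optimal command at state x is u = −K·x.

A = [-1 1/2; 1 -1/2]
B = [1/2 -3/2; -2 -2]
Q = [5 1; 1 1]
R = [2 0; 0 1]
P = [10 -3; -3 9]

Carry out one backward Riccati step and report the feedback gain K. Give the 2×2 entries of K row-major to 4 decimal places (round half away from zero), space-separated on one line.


BᵀP = [11.0000 -19.5000; -9.0000 -13.5000]
S = R + BᵀPB = [2 0; 0 1] + [44.5000 22.5000; 22.5000 40.5000] = [46.5000 22.5000; 22.5000 41.5000]
BᵀPA = [-30.5000 15.2500; -4.5000 2.2500]
K = S⁻¹·BᵀPA = [-0.8181 0.4090; 0.3351 -0.1675]
A−BK = [-0.0883 0.0442; 0.0341 -0.0170]
AᵀP(A−BK) = [1.5573 -0.7786; -0.7786 0.3893]
P' = Q + AᵀP(A−BK) = [6.5573 0.2214; 0.2214 1.3893]
tr(P') = 7.9466

-0.8181 0.4090 0.3351 -0.1675


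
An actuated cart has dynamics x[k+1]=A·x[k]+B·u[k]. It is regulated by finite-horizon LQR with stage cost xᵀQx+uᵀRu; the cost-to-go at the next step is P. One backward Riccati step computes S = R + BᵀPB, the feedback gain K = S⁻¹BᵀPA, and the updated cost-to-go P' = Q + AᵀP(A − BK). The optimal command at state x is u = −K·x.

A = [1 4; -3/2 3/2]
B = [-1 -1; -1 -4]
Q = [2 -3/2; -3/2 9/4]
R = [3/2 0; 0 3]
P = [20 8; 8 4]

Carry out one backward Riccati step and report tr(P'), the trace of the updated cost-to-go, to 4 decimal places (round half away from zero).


BᵀP = [-28.0000 -12.0000; -52.0000 -24.0000]
S = R + BᵀPB = [3/2 0; 0 3] + [40.0000 76.0000; 76.0000 148.0000] = [41.5000 76.0000; 76.0000 151.0000]
BᵀPA = [-10.0000 -130.0000; -16.0000 -244.0000]
K = S⁻¹·BᵀPA = [-0.5994 -2.2141; 0.1957 -0.5015]
A−BK = [0.5963 1.2844; -1.3165 -2.7202]
AᵀP(A−BK) = [2.1376 4.8349; 4.8349 14.7982]
P' = Q + AᵀP(A−BK) = [4.1376 3.3349; 3.3349 17.0482]
tr(P') = 21.1858

21.1858


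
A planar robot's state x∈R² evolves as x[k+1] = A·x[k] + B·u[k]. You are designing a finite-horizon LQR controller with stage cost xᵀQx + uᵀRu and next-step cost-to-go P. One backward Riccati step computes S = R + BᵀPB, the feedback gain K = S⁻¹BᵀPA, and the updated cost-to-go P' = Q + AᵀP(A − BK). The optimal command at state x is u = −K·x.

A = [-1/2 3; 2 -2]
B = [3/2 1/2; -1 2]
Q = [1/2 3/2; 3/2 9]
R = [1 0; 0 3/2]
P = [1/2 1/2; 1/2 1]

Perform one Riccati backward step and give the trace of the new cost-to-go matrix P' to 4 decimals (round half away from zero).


BᵀP = [0.2500 -0.2500; 1.2500 2.2500]
S = R + BᵀPB = [1 0; 0 3/2] + [0.6250 -0.3750; -0.3750 5.1250] = [1.6250 -0.3750; -0.3750 6.6250]
BᵀPA = [-0.6250 1.2500; 3.8750 -0.7500]
K = S⁻¹·BᵀPA = [-0.2529 0.7529; 0.5706 -0.0706]
A−BK = [-0.4059 1.9059; 0.6059 -1.1059]
AᵀP(A−BK) = [0.7559 -0.5059; -0.5059 1.5059]
P' = Q + AᵀP(A−BK) = [1.2559 0.9941; 0.9941 10.5059]
tr(P') = 11.7618

11.7618


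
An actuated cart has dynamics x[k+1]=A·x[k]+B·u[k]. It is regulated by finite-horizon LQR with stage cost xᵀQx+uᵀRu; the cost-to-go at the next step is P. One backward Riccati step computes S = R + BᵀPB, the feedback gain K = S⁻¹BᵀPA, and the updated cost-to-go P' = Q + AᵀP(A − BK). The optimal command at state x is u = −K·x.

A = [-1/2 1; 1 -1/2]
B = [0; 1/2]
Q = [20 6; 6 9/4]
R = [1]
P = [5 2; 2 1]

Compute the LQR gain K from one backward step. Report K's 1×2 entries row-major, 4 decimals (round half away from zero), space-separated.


0.0000 0.6000

BᵀP = [1.0000 0.5000]
S = R + BᵀPB = [1] + [0.2500] = [1.2500]
BᵀPA = [0.0000 0.7500]
K = S⁻¹·BᵀPA = [0.0000 0.6000]
A−BK = [-0.5000 1.0000; 1.0000 -0.8000]
AᵀP(A−BK) = [0.2500 -0.5000; -0.5000 2.8000]
P' = Q + AᵀP(A−BK) = [20.2500 5.5000; 5.5000 5.0500]
tr(P') = 25.3000


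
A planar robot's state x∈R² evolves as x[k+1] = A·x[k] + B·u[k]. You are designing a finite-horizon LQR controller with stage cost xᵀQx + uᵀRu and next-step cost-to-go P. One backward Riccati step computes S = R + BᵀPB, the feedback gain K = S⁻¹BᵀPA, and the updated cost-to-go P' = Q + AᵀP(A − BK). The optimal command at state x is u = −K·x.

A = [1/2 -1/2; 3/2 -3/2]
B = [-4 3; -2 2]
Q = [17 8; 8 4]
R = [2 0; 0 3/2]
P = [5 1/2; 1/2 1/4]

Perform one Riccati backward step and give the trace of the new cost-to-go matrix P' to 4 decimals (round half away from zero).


BᵀP = [-21.0000 -2.5000; 16.0000 2.0000]
S = R + BᵀPB = [2 0; 0 3/2] + [89.0000 -68.0000; -68.0000 52.0000] = [91.0000 -68.0000; -68.0000 53.5000]
BᵀPA = [-14.2500 14.2500; 11.0000 -11.0000]
K = S⁻¹·BᵀPA = [-0.0588 0.0588; 0.1309 -0.1309]
A−BK = [-0.1278 0.1278; 1.1207 -1.1207]
AᵀP(A−BK) = [0.2850 -0.2850; -0.2850 0.2850]
P' = Q + AᵀP(A−BK) = [17.2850 7.7150; 7.7150 4.2850]
tr(P') = 21.5700

21.5700


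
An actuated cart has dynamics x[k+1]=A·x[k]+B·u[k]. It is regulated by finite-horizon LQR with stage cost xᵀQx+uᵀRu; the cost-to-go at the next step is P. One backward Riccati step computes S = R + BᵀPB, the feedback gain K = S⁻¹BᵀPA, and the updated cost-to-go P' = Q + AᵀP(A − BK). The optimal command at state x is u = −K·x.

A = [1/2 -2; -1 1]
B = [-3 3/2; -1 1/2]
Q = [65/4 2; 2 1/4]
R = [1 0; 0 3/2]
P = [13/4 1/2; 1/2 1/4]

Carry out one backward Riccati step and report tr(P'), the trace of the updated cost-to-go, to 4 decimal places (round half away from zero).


BᵀP = [-10.2500 -1.7500; 5.1250 0.8750]
S = R + BᵀPB = [1 0; 0 3/2] + [32.5000 -16.2500; -16.2500 8.1250] = [33.5000 -16.2500; -16.2500 9.6250]
BᵀPA = [-3.3750 18.7500; 1.6875 -9.3750]
K = S⁻¹·BᵀPA = [-0.0867 0.4818; 0.0289 -0.1606]
A−BK = [0.1965 -0.3137; -1.1012 1.5621]
AᵀP(A−BK) = [0.2210 -0.3529; -0.3529 0.7107]
P' = Q + AᵀP(A−BK) = [16.4710 1.6471; 1.6471 0.9607]
tr(P') = 17.4317

17.4317


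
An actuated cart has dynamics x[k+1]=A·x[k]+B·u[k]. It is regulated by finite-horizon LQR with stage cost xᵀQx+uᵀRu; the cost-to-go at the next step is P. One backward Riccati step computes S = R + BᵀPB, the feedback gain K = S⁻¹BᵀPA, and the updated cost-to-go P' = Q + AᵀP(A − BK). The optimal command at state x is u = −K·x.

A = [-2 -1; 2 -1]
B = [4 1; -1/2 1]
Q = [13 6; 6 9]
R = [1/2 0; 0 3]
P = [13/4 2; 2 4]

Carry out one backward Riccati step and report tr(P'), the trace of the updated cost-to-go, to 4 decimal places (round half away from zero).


28.0983

BᵀP = [12.0000 6.0000; 5.2500 6.0000]
S = R + BᵀPB = [1/2 0; 0 3] + [45.0000 18.0000; 18.0000 11.2500] = [45.5000 18.0000; 18.0000 14.2500]
BᵀPA = [-12.0000 -18.0000; 1.5000 -11.2500]
K = S⁻¹·BᵀPA = [-0.6104 -0.1665; 0.8763 -0.5792]
A−BK = [-0.4347 0.2451; 0.8185 -0.5040]
AᵀP(A−BK) = [4.3607 -2.6289; -2.6289 1.7376]
P' = Q + AᵀP(A−BK) = [17.3607 3.3711; 3.3711 10.7376]
tr(P') = 28.0983


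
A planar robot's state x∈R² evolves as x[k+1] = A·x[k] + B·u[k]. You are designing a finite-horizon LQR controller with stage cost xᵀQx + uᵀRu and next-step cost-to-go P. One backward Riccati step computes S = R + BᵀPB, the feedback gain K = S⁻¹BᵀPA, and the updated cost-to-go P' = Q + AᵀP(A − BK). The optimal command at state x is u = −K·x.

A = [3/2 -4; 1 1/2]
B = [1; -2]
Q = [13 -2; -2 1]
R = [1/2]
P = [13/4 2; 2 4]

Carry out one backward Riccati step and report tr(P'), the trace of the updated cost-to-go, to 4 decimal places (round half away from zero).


BᵀP = [-0.7500 -6.0000]
S = R + BᵀPB = [1/2] + [11.2500] = [11.7500]
BᵀPA = [-7.1250 0.0000]
K = S⁻¹·BᵀPA = [-0.6064 0.0000]
A−BK = [2.1064 -4.0000; -0.2128 0.5000]
AᵀP(A−BK) = [12.9920 -24.0000; -24.0000 45.0000]
P' = Q + AᵀP(A−BK) = [25.9920 -26.0000; -26.0000 46.0000]
tr(P') = 71.9920

71.9920


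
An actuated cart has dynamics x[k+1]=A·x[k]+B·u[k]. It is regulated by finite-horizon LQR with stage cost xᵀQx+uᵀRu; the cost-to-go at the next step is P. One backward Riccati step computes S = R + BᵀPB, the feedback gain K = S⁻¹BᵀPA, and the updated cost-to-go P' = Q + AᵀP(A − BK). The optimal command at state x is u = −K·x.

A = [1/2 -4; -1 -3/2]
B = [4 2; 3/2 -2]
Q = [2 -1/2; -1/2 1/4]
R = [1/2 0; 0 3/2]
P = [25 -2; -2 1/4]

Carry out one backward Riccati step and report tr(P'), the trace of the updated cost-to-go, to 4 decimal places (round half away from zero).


BᵀP = [97.0000 -7.6250; 54.0000 -4.5000]
S = R + BᵀPB = [1/2 0; 0 3/2] + [376.5625 209.2500; 209.2500 117.0000] = [377.0625 209.2500; 209.2500 118.5000]
BᵀPA = [56.1250 -376.5625; 31.5000 -209.2500]
K = S⁻¹·BᵀPA = [0.0663 -0.9339; 0.1487 -0.1167]
A−BK = [-0.0627 -0.0310; -0.8020 -0.3326]
AᵀP(A−BK) = [0.0933 -0.0332; -0.0332 0.4669]
P' = Q + AᵀP(A−BK) = [2.0933 -0.5332; -0.5332 0.7169]
tr(P') = 2.8103

2.8103


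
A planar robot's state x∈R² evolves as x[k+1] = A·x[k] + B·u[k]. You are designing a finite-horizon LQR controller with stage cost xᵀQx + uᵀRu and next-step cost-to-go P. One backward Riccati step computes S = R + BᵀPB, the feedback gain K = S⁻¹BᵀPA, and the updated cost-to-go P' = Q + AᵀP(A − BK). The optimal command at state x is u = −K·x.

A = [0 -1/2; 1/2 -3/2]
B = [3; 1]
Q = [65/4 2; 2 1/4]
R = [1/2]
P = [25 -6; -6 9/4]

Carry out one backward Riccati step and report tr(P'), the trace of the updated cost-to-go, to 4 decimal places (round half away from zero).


BᵀP = [69.0000 -15.7500]
S = R + BᵀPB = [1/2] + [191.2500] = [191.7500]
BᵀPA = [-7.8750 -10.8750]
K = S⁻¹·BᵀPA = [-0.0411 -0.0567]
A−BK = [0.1232 -0.3299; 0.5411 -1.4433]
AᵀP(A−BK) = [0.2391 -0.6341; -0.6341 1.6957]
P' = Q + AᵀP(A−BK) = [16.4891 1.3659; 1.3659 1.9457]
tr(P') = 18.4348

18.4348


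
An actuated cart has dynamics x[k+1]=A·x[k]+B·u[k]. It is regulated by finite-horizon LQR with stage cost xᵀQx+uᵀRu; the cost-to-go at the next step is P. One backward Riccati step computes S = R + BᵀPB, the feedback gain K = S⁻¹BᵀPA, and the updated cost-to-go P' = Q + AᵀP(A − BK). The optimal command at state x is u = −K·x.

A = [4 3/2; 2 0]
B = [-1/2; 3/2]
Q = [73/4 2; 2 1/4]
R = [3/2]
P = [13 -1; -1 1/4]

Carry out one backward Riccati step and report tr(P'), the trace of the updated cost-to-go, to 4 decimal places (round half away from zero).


85.2913

BᵀP = [-8.0000 0.8750]
S = R + BᵀPB = [3/2] + [5.3125] = [6.8125]
BᵀPA = [-30.2500 -12.0000]
K = S⁻¹·BᵀPA = [-4.4404 -1.7615]
A−BK = [1.7798 0.6193; 8.6606 2.6422]
AᵀP(A−BK) = [58.6789 21.7156; 21.7156 8.1124]
P' = Q + AᵀP(A−BK) = [76.9289 23.7156; 23.7156 8.3624]
tr(P') = 85.2913


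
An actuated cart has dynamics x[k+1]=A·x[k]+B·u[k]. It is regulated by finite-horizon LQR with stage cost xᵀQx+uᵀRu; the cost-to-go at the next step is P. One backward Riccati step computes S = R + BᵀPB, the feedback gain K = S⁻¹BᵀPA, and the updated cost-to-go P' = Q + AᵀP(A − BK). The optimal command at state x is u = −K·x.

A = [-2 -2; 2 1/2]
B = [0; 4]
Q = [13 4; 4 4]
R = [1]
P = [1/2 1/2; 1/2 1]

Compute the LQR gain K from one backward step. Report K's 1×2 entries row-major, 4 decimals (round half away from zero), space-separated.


0.2353 -0.1176

BᵀP = [2.0000 4.0000]
S = R + BᵀPB = [1] + [16.0000] = [17.0000]
BᵀPA = [4.0000 -2.0000]
K = S⁻¹·BᵀPA = [0.2353 -0.1176]
A−BK = [-2.0000 -2.0000; 1.0588 0.9706]
AᵀP(A−BK) = [1.0588 0.9706; 0.9706 1.0147]
P' = Q + AᵀP(A−BK) = [14.0588 4.9706; 4.9706 5.0147]
tr(P') = 19.0735


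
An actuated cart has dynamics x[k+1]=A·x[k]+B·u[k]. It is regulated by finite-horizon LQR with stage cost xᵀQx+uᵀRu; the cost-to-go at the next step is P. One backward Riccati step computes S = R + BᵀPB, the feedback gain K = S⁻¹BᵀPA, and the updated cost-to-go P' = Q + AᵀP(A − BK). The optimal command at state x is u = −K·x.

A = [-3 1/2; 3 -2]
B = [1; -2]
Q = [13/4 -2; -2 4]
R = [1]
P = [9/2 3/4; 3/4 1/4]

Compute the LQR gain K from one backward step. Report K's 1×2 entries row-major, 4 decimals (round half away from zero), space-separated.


BᵀP = [3.0000 0.2500]
S = R + BᵀPB = [1] + [2.5000] = [3.5000]
BᵀPA = [-8.2500 1.0000]
K = S⁻¹·BᵀPA = [-2.3571 0.2857]
A−BK = [-0.6429 0.2143; -1.7143 -1.4286]
AᵀP(A−BK) = [9.8036 -0.2679; -0.2679 0.3393]
P' = Q + AᵀP(A−BK) = [13.0536 -2.2679; -2.2679 4.3393]
tr(P') = 17.3929

-2.3571 0.2857


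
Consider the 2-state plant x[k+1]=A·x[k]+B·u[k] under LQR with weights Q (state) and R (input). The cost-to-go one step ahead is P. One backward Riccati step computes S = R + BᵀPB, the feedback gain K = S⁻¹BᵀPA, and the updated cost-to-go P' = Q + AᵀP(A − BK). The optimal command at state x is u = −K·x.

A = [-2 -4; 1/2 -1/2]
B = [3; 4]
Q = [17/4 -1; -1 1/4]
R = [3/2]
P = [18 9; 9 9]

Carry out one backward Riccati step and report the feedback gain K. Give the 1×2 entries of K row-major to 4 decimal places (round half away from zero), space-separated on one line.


-0.2837 -0.7479

BᵀP = [90.0000 63.0000]
S = R + BᵀPB = [3/2] + [522.0000] = [523.5000]
BᵀPA = [-148.5000 -391.5000]
K = S⁻¹·BᵀPA = [-0.2837 -0.7479]
A−BK = [-1.1490 -1.7564; 1.6347 2.4914]
AᵀP(A−BK) = [14.1254 21.6941; 21.6941 33.4663]
P' = Q + AᵀP(A−BK) = [18.3754 20.6941; 20.6941 33.7163]
tr(P') = 52.0917


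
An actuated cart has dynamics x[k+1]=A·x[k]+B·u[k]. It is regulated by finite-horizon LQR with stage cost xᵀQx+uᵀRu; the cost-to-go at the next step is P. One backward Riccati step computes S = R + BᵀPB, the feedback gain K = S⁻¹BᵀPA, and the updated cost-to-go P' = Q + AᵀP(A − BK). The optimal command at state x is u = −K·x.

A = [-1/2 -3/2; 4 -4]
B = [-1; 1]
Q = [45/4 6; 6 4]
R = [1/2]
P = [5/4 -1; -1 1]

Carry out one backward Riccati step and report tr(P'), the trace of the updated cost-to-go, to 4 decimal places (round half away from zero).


20.3421

BᵀP = [-2.2500 2.0000]
S = R + BᵀPB = [1/2] + [4.2500] = [4.7500]
BᵀPA = [9.1250 -4.6250]
K = S⁻¹·BᵀPA = [1.9211 -0.9737]
A−BK = [1.4211 -2.4737; 2.0789 -3.0263]
AᵀP(A−BK) = [2.7829 -2.1776; -2.1776 2.3092]
P' = Q + AᵀP(A−BK) = [14.0329 3.8224; 3.8224 6.3092]
tr(P') = 20.3421


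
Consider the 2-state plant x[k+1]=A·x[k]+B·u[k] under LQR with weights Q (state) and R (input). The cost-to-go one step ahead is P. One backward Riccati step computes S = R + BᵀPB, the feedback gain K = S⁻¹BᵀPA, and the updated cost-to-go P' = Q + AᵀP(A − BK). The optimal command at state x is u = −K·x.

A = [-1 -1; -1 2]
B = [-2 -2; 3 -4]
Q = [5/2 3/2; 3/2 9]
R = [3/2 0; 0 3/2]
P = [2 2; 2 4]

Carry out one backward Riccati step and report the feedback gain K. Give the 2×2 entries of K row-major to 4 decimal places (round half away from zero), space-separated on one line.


BᵀP = [2.0000 8.0000; -12.0000 -20.0000]
S = R + BᵀPB = [3/2 0; 0 3/2] + [20.0000 -36.0000; -36.0000 104.0000] = [21.5000 -36.0000; -36.0000 105.5000]
BᵀPA = [-10.0000 14.0000; 32.0000 -28.0000]
K = S⁻¹·BᵀPA = [0.0998 0.4824; 0.3374 -0.1008]
A−BK = [-0.1257 -0.2368; 0.0501 0.1497]
AᵀP(A−BK) = [0.2021 0.0494; 0.0494 0.4243]
P' = Q + AᵀP(A−BK) = [2.7021 1.5494; 1.5494 9.4243]
tr(P') = 12.1264

0.0998 0.4824 0.3374 -0.1008


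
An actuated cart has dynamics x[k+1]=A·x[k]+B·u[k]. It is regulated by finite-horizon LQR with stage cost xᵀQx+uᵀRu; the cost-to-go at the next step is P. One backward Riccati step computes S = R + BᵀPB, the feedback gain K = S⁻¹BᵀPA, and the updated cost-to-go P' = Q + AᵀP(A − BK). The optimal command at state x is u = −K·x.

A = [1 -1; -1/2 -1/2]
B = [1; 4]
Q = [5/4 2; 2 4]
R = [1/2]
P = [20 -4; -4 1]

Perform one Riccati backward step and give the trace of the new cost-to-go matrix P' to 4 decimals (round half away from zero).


38.6389

BᵀP = [4.0000 0.0000]
S = R + BᵀPB = [1/2] + [4.0000] = [4.5000]
BᵀPA = [4.0000 -4.0000]
K = S⁻¹·BᵀPA = [0.8889 -0.8889]
A−BK = [0.1111 -0.1111; -4.0556 3.0556]
AᵀP(A−BK) = [20.6944 -16.1944; -16.1944 12.6944]
P' = Q + AᵀP(A−BK) = [21.9444 -14.1944; -14.1944 16.6944]
tr(P') = 38.6389


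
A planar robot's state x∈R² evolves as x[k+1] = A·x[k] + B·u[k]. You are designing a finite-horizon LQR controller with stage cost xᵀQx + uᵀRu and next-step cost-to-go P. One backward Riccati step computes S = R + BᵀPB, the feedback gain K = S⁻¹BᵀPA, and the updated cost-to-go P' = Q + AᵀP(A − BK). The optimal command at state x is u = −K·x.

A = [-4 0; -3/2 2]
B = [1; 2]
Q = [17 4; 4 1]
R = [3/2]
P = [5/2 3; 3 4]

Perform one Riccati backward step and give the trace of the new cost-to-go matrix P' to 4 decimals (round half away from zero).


BᵀP = [8.5000 11.0000]
S = R + BᵀPB = [3/2] + [30.5000] = [32.0000]
BᵀPA = [-50.5000 22.0000]
K = S⁻¹·BᵀPA = [-1.5781 0.6875]
A−BK = [-2.4219 -0.6875; 1.6563 0.6250]
AᵀP(A−BK) = [5.3047 -1.2813; -1.2813 0.8750]
P' = Q + AᵀP(A−BK) = [22.3047 2.7188; 2.7188 1.8750]
tr(P') = 24.1797

24.1797


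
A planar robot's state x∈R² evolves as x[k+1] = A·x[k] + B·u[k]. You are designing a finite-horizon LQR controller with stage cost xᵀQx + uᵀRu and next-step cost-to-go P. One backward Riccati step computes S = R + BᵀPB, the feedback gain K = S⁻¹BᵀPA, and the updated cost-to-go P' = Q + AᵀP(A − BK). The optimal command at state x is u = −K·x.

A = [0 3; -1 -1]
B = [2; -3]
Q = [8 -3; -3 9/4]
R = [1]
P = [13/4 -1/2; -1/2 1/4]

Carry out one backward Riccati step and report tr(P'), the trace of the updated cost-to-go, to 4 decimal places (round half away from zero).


BᵀP = [8.0000 -1.7500]
S = R + BᵀPB = [1] + [21.2500] = [22.2500]
BᵀPA = [1.7500 25.7500]
K = S⁻¹·BᵀPA = [0.0787 1.1573]
A−BK = [-0.1573 0.6854; -0.7640 2.4719]
AᵀP(A−BK) = [0.1124 -0.2753; -0.2753 2.6994]
P' = Q + AᵀP(A−BK) = [8.1124 -3.2753; -3.2753 4.9494]
tr(P') = 13.0618

13.0618


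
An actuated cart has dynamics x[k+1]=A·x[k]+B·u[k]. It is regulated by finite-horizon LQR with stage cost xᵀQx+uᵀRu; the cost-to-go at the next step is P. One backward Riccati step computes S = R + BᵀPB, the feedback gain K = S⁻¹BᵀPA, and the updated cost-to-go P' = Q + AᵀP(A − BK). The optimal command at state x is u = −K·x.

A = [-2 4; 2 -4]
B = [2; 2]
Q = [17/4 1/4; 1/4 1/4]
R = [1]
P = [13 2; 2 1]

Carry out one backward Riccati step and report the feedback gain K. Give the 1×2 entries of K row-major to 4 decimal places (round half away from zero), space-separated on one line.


BᵀP = [30.0000 6.0000]
S = R + BᵀPB = [1] + [72.0000] = [73.0000]
BᵀPA = [-48.0000 96.0000]
K = S⁻¹·BᵀPA = [-0.6575 1.3151]
A−BK = [-0.6849 1.3699; 3.3151 -6.6301]
AᵀP(A−BK) = [8.4384 -16.8767; -16.8767 33.7534]
P' = Q + AᵀP(A−BK) = [12.6884 -16.6267; -16.6267 34.0034]
tr(P') = 46.6918

-0.6575 1.3151


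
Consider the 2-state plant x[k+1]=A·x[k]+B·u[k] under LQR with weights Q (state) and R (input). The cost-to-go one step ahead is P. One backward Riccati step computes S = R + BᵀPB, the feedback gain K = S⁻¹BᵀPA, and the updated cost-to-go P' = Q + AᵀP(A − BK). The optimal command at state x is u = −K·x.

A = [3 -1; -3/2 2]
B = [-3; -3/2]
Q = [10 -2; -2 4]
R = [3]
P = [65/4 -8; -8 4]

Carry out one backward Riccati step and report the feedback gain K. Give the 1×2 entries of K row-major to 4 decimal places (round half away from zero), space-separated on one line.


-1.5913 0.8435

BᵀP = [-36.7500 18.0000]
S = R + BᵀPB = [3] + [83.2500] = [86.2500]
BᵀPA = [-137.2500 72.7500]
K = S⁻¹·BᵀPA = [-1.5913 0.8435]
A−BK = [-1.7739 1.5304; -3.8870 3.2652]
AᵀP(A−BK) = [8.8435 -4.9826; -4.9826 2.8870]
P' = Q + AᵀP(A−BK) = [18.8435 -6.9826; -6.9826 6.8870]
tr(P') = 25.7304


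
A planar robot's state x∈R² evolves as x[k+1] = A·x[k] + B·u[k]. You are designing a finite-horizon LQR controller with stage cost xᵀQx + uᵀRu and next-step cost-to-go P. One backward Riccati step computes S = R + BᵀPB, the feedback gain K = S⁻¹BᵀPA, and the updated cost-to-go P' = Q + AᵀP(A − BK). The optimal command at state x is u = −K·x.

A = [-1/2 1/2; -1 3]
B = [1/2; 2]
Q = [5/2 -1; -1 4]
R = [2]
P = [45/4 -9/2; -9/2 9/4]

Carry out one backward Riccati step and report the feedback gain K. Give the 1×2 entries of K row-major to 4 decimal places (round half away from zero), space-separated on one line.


-0.1169 1.0519

BᵀP = [-3.3750 2.2500]
S = R + BᵀPB = [2] + [2.8125] = [4.8125]
BᵀPA = [-0.5625 5.0625]
K = S⁻¹·BᵀPA = [-0.1169 1.0519]
A−BK = [-0.4416 -0.0260; -0.7662 0.8961]
AᵀP(A−BK) = [0.4968 0.0292; 0.0292 4.2370]
P' = Q + AᵀP(A−BK) = [2.9968 -0.9708; -0.9708 8.2370]
tr(P') = 11.2338


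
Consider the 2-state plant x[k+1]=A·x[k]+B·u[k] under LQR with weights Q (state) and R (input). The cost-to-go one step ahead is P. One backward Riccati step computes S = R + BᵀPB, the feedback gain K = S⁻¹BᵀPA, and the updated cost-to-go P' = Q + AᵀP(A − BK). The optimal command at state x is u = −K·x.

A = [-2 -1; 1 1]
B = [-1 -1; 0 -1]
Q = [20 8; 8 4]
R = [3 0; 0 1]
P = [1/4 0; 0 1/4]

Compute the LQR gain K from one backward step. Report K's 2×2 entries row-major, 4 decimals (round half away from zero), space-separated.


0.1429 0.0779 0.1429 -0.0130

BᵀP = [-0.2500 0.0000; -0.2500 -0.2500]
S = R + BᵀPB = [3 0; 0 1] + [0.2500 0.2500; 0.2500 0.5000] = [3.2500 0.2500; 0.2500 1.5000]
BᵀPA = [0.5000 0.2500; 0.2500 0.0000]
K = S⁻¹·BᵀPA = [0.1429 0.0779; 0.1429 -0.0130]
A−BK = [-1.7143 -0.9351; 1.1429 0.9870]
AᵀP(A−BK) = [1.1429 0.7143; 0.7143 0.4805]
P' = Q + AᵀP(A−BK) = [21.1429 8.7143; 8.7143 4.4805]
tr(P') = 25.6234


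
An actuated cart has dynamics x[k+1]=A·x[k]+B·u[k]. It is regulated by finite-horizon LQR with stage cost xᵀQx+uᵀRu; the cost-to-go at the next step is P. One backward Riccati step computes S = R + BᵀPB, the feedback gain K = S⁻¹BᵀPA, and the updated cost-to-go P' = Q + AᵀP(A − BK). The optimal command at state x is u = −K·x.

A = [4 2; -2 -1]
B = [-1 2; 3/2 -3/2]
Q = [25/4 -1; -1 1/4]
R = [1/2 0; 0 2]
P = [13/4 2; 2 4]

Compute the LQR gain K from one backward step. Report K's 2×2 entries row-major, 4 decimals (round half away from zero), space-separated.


0.2323 0.1161 1.6258 0.8129

BᵀP = [-0.2500 4.0000; 3.5000 -2.0000]
S = R + BᵀPB = [1/2 0; 0 2] + [6.2500 -6.5000; -6.5000 10.0000] = [6.7500 -6.5000; -6.5000 12.0000]
BᵀPA = [-9.0000 -4.5000; 18.0000 9.0000]
K = S⁻¹·BᵀPA = [0.2323 0.1161; 1.6258 0.8129]
A−BK = [0.9806 0.4903; 0.0903 0.0452]
AᵀP(A−BK) = [8.8258 4.4129; 4.4129 2.2065]
P' = Q + AᵀP(A−BK) = [15.0758 3.4129; 3.4129 2.4565]
tr(P') = 17.5323


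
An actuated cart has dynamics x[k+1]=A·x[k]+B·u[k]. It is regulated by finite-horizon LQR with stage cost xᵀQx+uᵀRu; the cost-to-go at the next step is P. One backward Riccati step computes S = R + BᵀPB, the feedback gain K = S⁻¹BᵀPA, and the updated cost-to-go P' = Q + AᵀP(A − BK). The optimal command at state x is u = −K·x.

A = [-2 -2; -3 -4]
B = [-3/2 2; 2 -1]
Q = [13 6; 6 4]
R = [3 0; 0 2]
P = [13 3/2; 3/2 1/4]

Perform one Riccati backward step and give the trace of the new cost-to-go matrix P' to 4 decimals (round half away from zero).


26.0439

BᵀP = [-16.5000 -1.7500; 24.5000 2.7500]
S = R + BᵀPB = [3 0; 0 2] + [21.2500 -31.2500; -31.2500 46.2500] = [24.2500 -31.2500; -31.2500 48.2500]
BᵀPA = [38.2500 40.0000; -57.2500 -60.0000]
K = S⁻¹·BᵀPA = [0.2920 0.2842; -0.9974 -1.0594]
A−BK = [0.4328 0.5452; -4.5814 -5.6279]
AᵀP(A−BK) = [3.9793 4.4755; 4.4755 5.0646]
P' = Q + AᵀP(A−BK) = [16.9793 10.4755; 10.4755 9.0646]
tr(P') = 26.0439


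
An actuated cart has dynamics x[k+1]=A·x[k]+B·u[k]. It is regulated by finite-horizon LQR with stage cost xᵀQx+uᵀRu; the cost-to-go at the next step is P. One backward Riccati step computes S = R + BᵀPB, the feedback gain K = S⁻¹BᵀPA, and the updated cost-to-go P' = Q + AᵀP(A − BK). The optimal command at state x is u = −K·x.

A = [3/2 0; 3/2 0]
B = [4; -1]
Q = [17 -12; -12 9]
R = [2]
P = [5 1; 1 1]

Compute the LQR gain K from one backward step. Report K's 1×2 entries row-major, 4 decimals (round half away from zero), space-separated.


0.4400 0.0000

BᵀP = [19.0000 3.0000]
S = R + BᵀPB = [2] + [73.0000] = [75.0000]
BᵀPA = [33.0000 0.0000]
K = S⁻¹·BᵀPA = [0.4400 0.0000]
A−BK = [-0.2600 0.0000; 1.9400 0.0000]
AᵀP(A−BK) = [3.4800 0.0000; 0.0000 0.0000]
P' = Q + AᵀP(A−BK) = [20.4800 -12.0000; -12.0000 9.0000]
tr(P') = 29.4800


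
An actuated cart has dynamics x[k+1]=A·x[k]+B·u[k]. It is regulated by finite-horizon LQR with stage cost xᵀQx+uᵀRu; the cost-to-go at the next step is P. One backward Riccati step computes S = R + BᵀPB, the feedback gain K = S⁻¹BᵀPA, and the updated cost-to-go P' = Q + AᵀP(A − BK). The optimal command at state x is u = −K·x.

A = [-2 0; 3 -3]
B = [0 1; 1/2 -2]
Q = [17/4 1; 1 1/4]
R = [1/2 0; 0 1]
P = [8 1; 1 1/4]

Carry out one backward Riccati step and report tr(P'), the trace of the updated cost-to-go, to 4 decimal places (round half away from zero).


BᵀP = [0.5000 0.1250; 6.0000 0.5000]
S = R + BᵀPB = [1/2 0; 0 1] + [0.0625 0.2500; 0.2500 5.0000] = [0.5625 0.2500; 0.2500 6.0000]
BᵀPA = [-0.6250 -0.3750; -10.5000 -1.5000]
K = S⁻¹·BᵀPA = [-0.3396 -0.5660; -1.7358 -0.2264]
A−BK = [-0.2642 0.2264; -0.3019 -3.1698]
AᵀP(A−BK) = [3.8113 1.0189; 1.0189 1.6981]
P' = Q + AᵀP(A−BK) = [8.0613 2.0189; 2.0189 1.9481]
tr(P') = 10.0094

10.0094


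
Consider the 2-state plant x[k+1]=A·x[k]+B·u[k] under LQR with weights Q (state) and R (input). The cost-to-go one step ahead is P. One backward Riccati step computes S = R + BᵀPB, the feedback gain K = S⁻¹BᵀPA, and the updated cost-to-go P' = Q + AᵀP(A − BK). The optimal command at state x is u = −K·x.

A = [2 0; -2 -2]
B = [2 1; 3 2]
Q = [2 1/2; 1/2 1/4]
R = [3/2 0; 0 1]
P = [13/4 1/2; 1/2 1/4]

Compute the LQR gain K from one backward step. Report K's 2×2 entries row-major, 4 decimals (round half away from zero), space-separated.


0.4857 -0.0727 0.1262 -0.1606

BᵀP = [8.0000 1.7500; 4.2500 1.0000]
S = R + BᵀPB = [3/2 0; 0 1] + [21.2500 11.5000; 11.5000 6.2500] = [22.7500 11.5000; 11.5000 7.2500]
BᵀPA = [12.5000 -3.5000; 6.5000 -2.0000]
K = S⁻¹·BᵀPA = [0.4857 -0.0727; 0.1262 -0.1606]
A−BK = [0.9025 0.3059; -3.7094 -1.4608]
AᵀP(A−BK) = [3.1090 0.9522; 0.9522 0.4245]
P' = Q + AᵀP(A−BK) = [5.1090 1.4522; 1.4522 0.6745]
tr(P') = 5.7835


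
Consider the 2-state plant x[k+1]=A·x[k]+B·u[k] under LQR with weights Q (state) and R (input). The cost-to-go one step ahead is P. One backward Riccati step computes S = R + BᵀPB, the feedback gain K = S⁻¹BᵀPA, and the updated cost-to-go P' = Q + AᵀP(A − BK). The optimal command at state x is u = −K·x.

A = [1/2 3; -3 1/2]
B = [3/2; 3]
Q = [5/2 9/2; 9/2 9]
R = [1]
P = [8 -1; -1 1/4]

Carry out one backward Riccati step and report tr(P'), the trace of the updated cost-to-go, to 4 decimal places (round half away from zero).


26.2245

BᵀP = [9.0000 -0.7500]
S = R + BᵀPB = [1] + [11.2500] = [12.2500]
BᵀPA = [6.7500 26.6250]
K = S⁻¹·BᵀPA = [0.5510 2.1735]
A−BK = [-0.3265 -0.2602; -4.6531 -6.0204]
AᵀP(A−BK) = [3.5306 5.7041; 5.7041 11.1939]
P' = Q + AᵀP(A−BK) = [6.0306 10.2041; 10.2041 20.1939]
tr(P') = 26.2245
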